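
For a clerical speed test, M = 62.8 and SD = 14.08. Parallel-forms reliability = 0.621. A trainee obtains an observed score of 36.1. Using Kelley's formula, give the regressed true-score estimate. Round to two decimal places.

46.22

Weight the observed score by reliability and the mean by (1 − reliability): T̂ = 0.621·36.1 + 0.379·62.8 = 22.4181 + 23.8012 = 46.219.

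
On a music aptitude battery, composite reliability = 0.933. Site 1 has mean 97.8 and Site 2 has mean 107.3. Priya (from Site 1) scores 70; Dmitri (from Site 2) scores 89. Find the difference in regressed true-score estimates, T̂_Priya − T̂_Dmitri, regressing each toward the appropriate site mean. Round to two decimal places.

-18.36

T̂_Priya = 0.933(70) + 0.067(97.8) = 71.8626
T̂_Dmitri = 0.933(89) + 0.067(107.3) = 90.2261
Difference = 71.8626 − 90.2261 = -18.3635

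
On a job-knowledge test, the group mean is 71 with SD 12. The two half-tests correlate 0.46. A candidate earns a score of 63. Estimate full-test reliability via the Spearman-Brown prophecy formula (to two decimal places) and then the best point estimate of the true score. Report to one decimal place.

66.0

Spearman-Brown: ρ = 2r/(1 + r) = 2(0.46)/(1 + 0.46) = 0.920/1.46 = 0.6301 → 0.63
T̂ = ρX + (1 − ρ)μ
  = 0.63 × 63 + 0.37 × 71
  = 39.69 + 26.27
  = 65.96
  ≈ 66.0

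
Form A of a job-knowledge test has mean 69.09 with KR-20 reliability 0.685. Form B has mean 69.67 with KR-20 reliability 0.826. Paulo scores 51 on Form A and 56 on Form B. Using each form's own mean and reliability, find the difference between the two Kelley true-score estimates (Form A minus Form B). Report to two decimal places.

T̂_A = 0.685(51) + 0.315(69.09) = 56.6984
T̂_B = 0.826(56) + 0.174(69.67) = 58.3786
T̂_A − T̂_B = -1.6802

-1.68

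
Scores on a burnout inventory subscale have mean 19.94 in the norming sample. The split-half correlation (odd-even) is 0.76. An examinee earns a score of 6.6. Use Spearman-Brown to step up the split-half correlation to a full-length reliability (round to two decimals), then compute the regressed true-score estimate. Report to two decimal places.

Spearman-Brown: ρ = 2r/(1 + r) = 2(0.76)/(1 + 0.76) = 1.520/1.76 = 0.8636 → 0.86
T̂ = 0.86(6.6) + 0.14(19.94) = 5.676 + 2.7916 = 8.468 → 8.47

8.47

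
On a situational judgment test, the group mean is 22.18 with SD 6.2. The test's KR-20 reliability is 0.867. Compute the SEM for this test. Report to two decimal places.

SEM = SD · √(1 − ρ) = 6.2 × √0.133 = 6.2 × 0.3647 = 2.261

2.26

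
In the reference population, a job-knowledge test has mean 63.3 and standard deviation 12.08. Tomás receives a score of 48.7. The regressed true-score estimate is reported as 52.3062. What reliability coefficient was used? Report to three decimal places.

T̂ = ρX + (1 − ρ)μ  ⇒  T̂ − μ = ρ(X − μ)
ρ = (T̂ − μ)/(X − μ) = (52.3062 − 63.3) / (48.7 − 63.3) = -10.9938 / -14.6 = 0.75300

0.753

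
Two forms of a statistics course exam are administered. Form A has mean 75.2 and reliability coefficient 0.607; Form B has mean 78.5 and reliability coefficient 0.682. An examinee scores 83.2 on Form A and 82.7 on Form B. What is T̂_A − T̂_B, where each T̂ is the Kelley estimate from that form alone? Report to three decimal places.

T̂_A = 0.607(83.2) + 0.393(75.2) = 80.05600
T̂_B = 0.682(82.7) + 0.318(78.5) = 81.36440
T̂_A − T̂_B = -1.30840

-1.308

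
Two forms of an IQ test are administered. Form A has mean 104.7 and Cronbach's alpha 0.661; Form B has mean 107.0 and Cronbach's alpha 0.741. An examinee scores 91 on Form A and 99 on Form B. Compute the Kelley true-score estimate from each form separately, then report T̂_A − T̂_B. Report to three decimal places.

-5.428

T̂_A = 0.661(91) + 0.339(104.7) = 95.64430
T̂_B = 0.741(99) + 0.259(107.0) = 101.07200
T̂_A − T̂_B = -5.42770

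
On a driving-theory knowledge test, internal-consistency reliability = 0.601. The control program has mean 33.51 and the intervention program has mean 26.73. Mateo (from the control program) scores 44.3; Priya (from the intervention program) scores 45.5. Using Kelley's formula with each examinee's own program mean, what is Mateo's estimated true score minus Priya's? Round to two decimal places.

T̂_Mateo = 0.601(44.3) + 0.399(33.51) = 39.9948
T̂_Priya = 0.601(45.5) + 0.399(26.73) = 38.0108
Difference = 39.9948 − 38.0108 = 1.9840

1.98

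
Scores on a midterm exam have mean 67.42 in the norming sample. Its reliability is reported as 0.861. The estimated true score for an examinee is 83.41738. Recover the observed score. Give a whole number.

T̂ = ρX + (1 − ρ)μ  ⇒  X = (T̂ − (1 − ρ)μ) / ρ
X = (83.41738 − 0.139 × 67.42) / 0.861 = (83.41738 − 9.37138) / 0.861 = 74.04600 / 0.861 = 86.00

86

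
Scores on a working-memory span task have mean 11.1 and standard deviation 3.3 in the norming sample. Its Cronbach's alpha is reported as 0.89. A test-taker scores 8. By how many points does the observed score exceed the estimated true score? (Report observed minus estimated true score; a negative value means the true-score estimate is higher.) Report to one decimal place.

-0.3

Kelley's formula gives T̂ = 0.89·8 + 0.11·11.1 = 7.12 + 1.221 = 8.341.
X − T̂ = 8 − 8.34 = -0.34 → -0.3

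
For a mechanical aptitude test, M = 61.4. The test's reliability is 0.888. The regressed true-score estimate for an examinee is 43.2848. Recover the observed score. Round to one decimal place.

T̂ = ρX + (1 − ρ)μ  ⇒  X = (T̂ − (1 − ρ)μ) / ρ
X = (43.2848 − 0.112 × 61.4) / 0.888 = (43.2848 − 6.8768) / 0.888 = 36.4080 / 0.888 = 41.000

41.0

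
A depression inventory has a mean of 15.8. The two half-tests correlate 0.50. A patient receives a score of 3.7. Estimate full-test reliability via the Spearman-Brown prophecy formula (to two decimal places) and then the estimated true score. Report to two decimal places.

Spearman-Brown: ρ = 2r/(1 + r) = 2(0.50)/(1 + 0.50) = 1.000/1.50 = 0.6667 → 0.67
Weight the observed score by reliability and the mean by (1 − reliability): T̂ = 0.67·3.7 + 0.33·15.8 = 2.479 + 5.214 = 7.693.

7.69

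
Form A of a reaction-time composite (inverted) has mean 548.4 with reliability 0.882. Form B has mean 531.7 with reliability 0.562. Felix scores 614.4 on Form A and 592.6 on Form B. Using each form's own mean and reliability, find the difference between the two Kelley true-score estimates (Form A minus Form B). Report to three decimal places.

40.686

T̂_A = 0.882(614.4) + 0.118(548.4) = 606.61200
T̂_B = 0.562(592.6) + 0.438(531.7) = 565.92580
T̂_A − T̂_B = 40.68620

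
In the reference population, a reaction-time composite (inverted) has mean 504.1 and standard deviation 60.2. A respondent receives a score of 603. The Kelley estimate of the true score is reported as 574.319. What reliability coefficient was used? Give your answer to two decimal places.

0.71

T̂ = ρX + (1 − ρ)μ  ⇒  T̂ − μ = ρ(X − μ)
ρ = (T̂ − μ)/(X − μ) = (574.319 − 504.1) / (603 − 504.1) = 70.219 / 98.9 = 0.7100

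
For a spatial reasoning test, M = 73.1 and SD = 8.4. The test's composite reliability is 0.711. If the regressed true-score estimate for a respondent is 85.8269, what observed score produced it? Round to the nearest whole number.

T̂ = ρX + (1 − ρ)μ  ⇒  X = (T̂ − (1 − ρ)μ) / ρ
X = (85.8269 − 0.289 × 73.1) / 0.711 = (85.8269 − 21.1259) / 0.711 = 64.7010 / 0.711 = 91.00

91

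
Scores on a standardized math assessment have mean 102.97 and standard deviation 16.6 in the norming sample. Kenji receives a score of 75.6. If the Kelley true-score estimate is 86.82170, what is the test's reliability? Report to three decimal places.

T̂ = ρX + (1 − ρ)μ  ⇒  T̂ − μ = ρ(X − μ)
ρ = (T̂ − μ)/(X − μ) = (86.82170 − 102.97) / (75.6 − 102.97) = -16.14830 / -27.37 = 0.59000

0.590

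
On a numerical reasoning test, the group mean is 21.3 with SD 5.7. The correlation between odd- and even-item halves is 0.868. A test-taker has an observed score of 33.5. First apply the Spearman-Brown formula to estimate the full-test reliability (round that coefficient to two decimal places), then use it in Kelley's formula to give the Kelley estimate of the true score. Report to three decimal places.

Spearman-Brown: ρ = 2r/(1 + r) = 2(0.868)/(1 + 0.868) = 1.7360/1.868 = 0.9293 → 0.93
T̂ = ρX + (1 − ρ)μ
  = 0.93 × 33.5 + 0.07 × 21.3
  = 31.155 + 1.491
  = 32.6460
  ≈ 32.646

32.646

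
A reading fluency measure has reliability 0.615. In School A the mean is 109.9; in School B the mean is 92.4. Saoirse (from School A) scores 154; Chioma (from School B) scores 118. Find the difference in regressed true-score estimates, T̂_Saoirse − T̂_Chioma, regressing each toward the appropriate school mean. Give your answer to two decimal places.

T̂_Saoirse = 0.615(154) + 0.385(109.9) = 137.0215
T̂_Chioma = 0.615(118) + 0.385(92.4) = 108.1440
Difference = 137.0215 − 108.1440 = 28.8775

28.88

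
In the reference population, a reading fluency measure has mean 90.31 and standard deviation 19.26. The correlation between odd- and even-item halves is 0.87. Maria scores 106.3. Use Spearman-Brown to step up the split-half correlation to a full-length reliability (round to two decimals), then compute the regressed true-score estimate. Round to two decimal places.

105.18

Spearman-Brown: ρ = 2r/(1 + r) = 2(0.87)/(1 + 0.87) = 1.740/1.87 = 0.9305 → 0.93
Regress the observed score toward the mean by the unreliability: T̂ = 0.93·106.3 + 0.07·90.31 = 98.859 + 6.3217 = 105.181.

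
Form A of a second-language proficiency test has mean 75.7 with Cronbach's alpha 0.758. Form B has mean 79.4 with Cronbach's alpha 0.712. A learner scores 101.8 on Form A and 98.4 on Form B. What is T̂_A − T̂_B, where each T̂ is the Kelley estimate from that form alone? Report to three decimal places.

T̂_A = 0.758(101.8) + 0.242(75.7) = 95.48380
T̂_B = 0.712(98.4) + 0.288(79.4) = 92.92800
T̂_A − T̂_B = 2.55580

2.556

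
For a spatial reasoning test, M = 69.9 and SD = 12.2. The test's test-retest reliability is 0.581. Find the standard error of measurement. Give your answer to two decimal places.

SEM = SD · √(1 − ρ) = 12.2 × √0.419 = 12.2 × 0.6473 = 7.897

7.90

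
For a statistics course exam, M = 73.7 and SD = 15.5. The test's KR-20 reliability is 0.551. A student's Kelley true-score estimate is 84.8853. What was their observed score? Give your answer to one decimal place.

T̂ = ρX + (1 − ρ)μ  ⇒  X = (T̂ − (1 − ρ)μ) / ρ
X = (84.8853 − 0.449 × 73.7) / 0.551 = (84.8853 − 33.0913) / 0.551 = 51.7940 / 0.551 = 94.000

94.0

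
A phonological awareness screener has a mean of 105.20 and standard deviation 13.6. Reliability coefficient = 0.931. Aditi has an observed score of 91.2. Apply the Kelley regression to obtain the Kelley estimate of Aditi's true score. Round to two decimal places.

Kelley's formula gives T̂ = 0.931·91.2 + 0.069·105.20 = 84.9072 + 7.25880 = 92.166.

92.17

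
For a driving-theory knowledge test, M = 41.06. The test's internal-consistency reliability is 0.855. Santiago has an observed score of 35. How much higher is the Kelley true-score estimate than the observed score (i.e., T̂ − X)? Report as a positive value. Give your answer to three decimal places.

0.879

T̂ = ρX + (1 − ρ)μ
  = 0.855 × 35 + 0.145 × 41.06
  = 29.925 + 5.95370
  = 35.87870
  ≈ 35.8787
T̂ − X = 35.8787 − 35 = 0.8787 → 0.879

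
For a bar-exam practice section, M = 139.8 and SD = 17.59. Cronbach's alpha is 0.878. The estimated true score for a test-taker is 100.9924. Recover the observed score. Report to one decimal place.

T̂ = ρX + (1 − ρ)μ  ⇒  X = (T̂ − (1 − ρ)μ) / ρ
X = (100.9924 − 0.122 × 139.8) / 0.878 = (100.9924 − 17.0556) / 0.878 = 83.9368 / 0.878 = 95.600

95.6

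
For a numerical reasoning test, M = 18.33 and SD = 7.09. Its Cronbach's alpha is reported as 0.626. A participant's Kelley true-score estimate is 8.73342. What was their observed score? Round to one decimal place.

3.0

T̂ = ρX + (1 − ρ)μ  ⇒  X = (T̂ − (1 − ρ)μ) / ρ
X = (8.73342 − 0.374 × 18.33) / 0.626 = (8.73342 − 6.85542) / 0.626 = 1.87800 / 0.626 = 3.000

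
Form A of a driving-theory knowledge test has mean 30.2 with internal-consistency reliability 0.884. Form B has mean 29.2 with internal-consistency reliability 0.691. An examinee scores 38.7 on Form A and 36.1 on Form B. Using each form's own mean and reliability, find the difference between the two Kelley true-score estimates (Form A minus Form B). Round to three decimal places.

T̂_A = 0.884(38.7) + 0.116(30.2) = 37.71400
T̂_B = 0.691(36.1) + 0.309(29.2) = 33.96790
T̂_A − T̂_B = 3.74610

3.746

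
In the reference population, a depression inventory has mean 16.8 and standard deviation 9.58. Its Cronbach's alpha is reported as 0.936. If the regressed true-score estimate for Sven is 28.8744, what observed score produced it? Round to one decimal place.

T̂ = ρX + (1 − ρ)μ  ⇒  X = (T̂ − (1 − ρ)μ) / ρ
X = (28.8744 − 0.064 × 16.8) / 0.936 = (28.8744 − 1.0752) / 0.936 = 27.7992 / 0.936 = 29.700

29.7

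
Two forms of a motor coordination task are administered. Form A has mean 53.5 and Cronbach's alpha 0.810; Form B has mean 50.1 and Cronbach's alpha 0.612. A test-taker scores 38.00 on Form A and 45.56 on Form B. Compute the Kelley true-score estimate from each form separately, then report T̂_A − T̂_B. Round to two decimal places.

T̂_A = 0.810(38.00) + 0.190(53.5) = 40.9450
T̂_B = 0.612(45.56) + 0.388(50.1) = 47.3215
T̂_A − T̂_B = -6.3765

-6.38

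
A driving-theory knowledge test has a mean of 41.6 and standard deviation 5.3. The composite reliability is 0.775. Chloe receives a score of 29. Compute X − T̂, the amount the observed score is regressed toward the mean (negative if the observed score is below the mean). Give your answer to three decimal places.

-2.835

T̂ = 0.775(29) + 0.225(41.6) = 22.475 + 9.3600 = 31.83500 → 31.8350
X − T̂ = 29 − 31.8350 = -2.8350 → -2.835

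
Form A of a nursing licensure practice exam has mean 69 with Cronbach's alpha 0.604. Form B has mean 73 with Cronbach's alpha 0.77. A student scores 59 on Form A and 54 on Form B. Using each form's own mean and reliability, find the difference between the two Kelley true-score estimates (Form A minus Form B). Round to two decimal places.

T̂_A = 0.604(59) + 0.396(69) = 62.9600
T̂_B = 0.77(54) + 0.23(73) = 58.3700
T̂_A − T̂_B = 4.5900

4.59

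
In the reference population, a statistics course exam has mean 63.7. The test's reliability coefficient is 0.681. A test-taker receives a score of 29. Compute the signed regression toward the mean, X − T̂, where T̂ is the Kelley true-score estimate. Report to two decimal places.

-11.07

Weight the observed score by reliability and the mean by (1 − reliability): T̂ = 0.681·29 + 0.319·63.7 = 19.749 + 20.3203 = 40.0693.
X − T̂ = 29 − 40.069 = -11.069 → -11.07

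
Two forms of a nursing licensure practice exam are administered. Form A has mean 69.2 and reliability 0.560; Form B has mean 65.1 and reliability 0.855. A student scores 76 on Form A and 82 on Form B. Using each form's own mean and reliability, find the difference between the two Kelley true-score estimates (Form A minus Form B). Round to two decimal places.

T̂_A = 0.560(76) + 0.440(69.2) = 73.0080
T̂_B = 0.855(82) + 0.145(65.1) = 79.5495
T̂_A − T̂_B = -6.5415

-6.54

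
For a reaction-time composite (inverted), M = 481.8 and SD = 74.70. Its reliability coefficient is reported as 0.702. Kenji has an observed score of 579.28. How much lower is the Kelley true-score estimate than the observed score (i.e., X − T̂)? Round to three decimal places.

T̂ = ρX + (1 − ρ)μ
  = 0.702 × 579.28 + 0.298 × 481.8
  = 406.65456 + 143.5764
  = 550.23096
  ≈ 550.2310
X − T̂ = 579.28 − 550.2310 = 29.0490 → 29.049

29.049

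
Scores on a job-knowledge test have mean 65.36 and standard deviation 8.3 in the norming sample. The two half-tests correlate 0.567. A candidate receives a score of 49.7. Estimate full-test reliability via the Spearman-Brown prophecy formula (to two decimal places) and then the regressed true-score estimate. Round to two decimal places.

54.08

Spearman-Brown: ρ = 2r/(1 + r) = 2(0.567)/(1 + 0.567) = 1.1340/1.567 = 0.7237 → 0.72
T̂ = ρX + (1 − ρ)μ
  = 0.72 × 49.7 + 0.28 × 65.36
  = 35.784 + 18.3008
  = 54.085
  ≈ 54.08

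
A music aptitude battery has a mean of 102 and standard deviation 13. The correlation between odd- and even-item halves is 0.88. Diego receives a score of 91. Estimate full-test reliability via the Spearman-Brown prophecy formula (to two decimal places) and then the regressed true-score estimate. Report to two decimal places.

Spearman-Brown: ρ = 2r/(1 + r) = 2(0.88)/(1 + 0.88) = 1.760/1.88 = 0.9362 → 0.94
Kelley's formula gives T̂ = 0.94·91 + 0.06·102 = 85.54 + 6.12 = 91.660.

91.66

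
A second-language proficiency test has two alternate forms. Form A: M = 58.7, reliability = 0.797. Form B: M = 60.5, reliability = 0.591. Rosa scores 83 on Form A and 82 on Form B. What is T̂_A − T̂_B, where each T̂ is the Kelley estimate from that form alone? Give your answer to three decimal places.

T̂_A = 0.797(83) + 0.203(58.7) = 78.06710
T̂_B = 0.591(82) + 0.409(60.5) = 73.20650
T̂_A − T̂_B = 4.86060

4.861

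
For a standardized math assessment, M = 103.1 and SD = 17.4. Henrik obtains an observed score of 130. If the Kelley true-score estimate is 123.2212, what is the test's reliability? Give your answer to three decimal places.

T̂ = ρX + (1 − ρ)μ  ⇒  T̂ − μ = ρ(X − μ)
ρ = (T̂ − μ)/(X − μ) = (123.2212 − 103.1) / (130 − 103.1) = 20.1212 / 26.9 = 0.74800

0.748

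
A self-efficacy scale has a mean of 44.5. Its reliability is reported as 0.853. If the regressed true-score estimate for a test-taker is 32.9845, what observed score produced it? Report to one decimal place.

31.0

T̂ = ρX + (1 − ρ)μ  ⇒  X = (T̂ − (1 − ρ)μ) / ρ
X = (32.9845 − 0.147 × 44.5) / 0.853 = (32.9845 − 6.5415) / 0.853 = 26.4430 / 0.853 = 31.000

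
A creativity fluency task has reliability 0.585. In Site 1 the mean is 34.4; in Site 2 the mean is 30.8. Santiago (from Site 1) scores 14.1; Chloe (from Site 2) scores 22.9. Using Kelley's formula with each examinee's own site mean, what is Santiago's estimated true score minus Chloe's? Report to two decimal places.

-3.65

T̂_Santiago = 0.585(14.1) + 0.415(34.4) = 22.5245
T̂_Chloe = 0.585(22.9) + 0.415(30.8) = 26.1785
Difference = 22.5245 − 26.1785 = -3.6540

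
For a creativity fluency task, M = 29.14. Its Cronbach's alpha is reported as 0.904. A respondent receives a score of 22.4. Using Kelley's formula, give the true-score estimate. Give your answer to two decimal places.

23.05

T̂ = 0.904(22.4) + 0.096(29.14) = 20.2496 + 2.79744 = 23.047 → 23.05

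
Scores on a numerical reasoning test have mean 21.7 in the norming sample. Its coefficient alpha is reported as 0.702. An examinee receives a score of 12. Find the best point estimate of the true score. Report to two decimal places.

T̂ = ρX + (1 − ρ)μ
  = 0.702 × 12 + 0.298 × 21.7
  = 8.424 + 6.4666
  = 14.891
  ≈ 14.89

14.89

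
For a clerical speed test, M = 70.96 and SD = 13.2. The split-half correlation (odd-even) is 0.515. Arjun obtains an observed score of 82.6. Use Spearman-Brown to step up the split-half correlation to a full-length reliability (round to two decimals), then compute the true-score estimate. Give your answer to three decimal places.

Spearman-Brown: ρ = 2r/(1 + r) = 2(0.515)/(1 + 0.515) = 1.0300/1.515 = 0.6799 → 0.68
T̂ = ρX + (1 − ρ)μ
  = 0.68 × 82.6 + 0.32 × 70.96
  = 56.168 + 22.7072
  = 78.8752
  ≈ 78.875

78.875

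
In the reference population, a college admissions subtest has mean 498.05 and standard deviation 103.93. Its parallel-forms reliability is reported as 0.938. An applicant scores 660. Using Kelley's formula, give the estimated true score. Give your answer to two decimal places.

T̂ = 0.938(660) + 0.062(498.05) = 619.080 + 30.87910 = 649.959 → 649.96

649.96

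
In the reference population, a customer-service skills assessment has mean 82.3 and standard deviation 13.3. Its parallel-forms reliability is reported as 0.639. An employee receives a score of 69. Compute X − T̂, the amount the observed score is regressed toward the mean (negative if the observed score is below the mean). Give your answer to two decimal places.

T̂ = 0.639(69) + 0.361(82.3) = 44.091 + 29.7103 = 73.8013 → 73.801
X − T̂ = 69 − 73.801 = -4.801 → -4.80

-4.80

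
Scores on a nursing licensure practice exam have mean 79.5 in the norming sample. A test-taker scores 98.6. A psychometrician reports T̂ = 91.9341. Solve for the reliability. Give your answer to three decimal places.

0.651

T̂ = ρX + (1 − ρ)μ  ⇒  T̂ − μ = ρ(X − μ)
ρ = (T̂ − μ)/(X − μ) = (91.9341 − 79.5) / (98.6 − 79.5) = 12.4341 / 19.1 = 0.65100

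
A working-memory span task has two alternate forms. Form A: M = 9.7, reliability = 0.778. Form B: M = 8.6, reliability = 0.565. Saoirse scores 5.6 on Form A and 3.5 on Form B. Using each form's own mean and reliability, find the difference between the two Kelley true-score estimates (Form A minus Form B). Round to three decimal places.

0.792

T̂_A = 0.778(5.6) + 0.222(9.7) = 6.51020
T̂_B = 0.565(3.5) + 0.435(8.6) = 5.71850
T̂_A − T̂_B = 0.79170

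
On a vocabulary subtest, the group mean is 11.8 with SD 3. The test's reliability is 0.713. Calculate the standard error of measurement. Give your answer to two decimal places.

SEM = SD · √(1 − ρ) = 3 × √0.287 = 3 × 0.5357 = 1.607

1.61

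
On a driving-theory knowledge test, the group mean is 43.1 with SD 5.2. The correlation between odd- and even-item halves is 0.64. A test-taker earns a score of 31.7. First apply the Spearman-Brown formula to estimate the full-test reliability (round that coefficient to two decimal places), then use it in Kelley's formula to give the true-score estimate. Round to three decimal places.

Spearman-Brown: ρ = 2r/(1 + r) = 2(0.64)/(1 + 0.64) = 1.280/1.64 = 0.7805 → 0.78
T̂ = ρX + (1 − ρ)μ
  = 0.78 × 31.7 + 0.22 × 43.1
  = 24.726 + 9.482
  = 34.2080
  ≈ 34.208

34.208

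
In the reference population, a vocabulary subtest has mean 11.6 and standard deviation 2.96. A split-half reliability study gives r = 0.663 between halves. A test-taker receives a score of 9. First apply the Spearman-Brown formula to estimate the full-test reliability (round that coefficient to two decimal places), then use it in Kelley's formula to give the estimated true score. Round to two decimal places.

9.52

Spearman-Brown: ρ = 2r/(1 + r) = 2(0.663)/(1 + 0.663) = 1.3260/1.663 = 0.7974 → 0.80
T̂ = ρX + (1 − ρ)μ
  = 0.80 × 9 + 0.20 × 11.6
  = 7.20 + 2.320
  = 9.520
  ≈ 9.52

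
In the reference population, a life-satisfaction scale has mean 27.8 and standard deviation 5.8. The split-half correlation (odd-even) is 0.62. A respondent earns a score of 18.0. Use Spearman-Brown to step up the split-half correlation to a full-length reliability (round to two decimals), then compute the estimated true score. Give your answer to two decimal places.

Spearman-Brown: ρ = 2r/(1 + r) = 2(0.62)/(1 + 0.62) = 1.240/1.62 = 0.7654 → 0.77
Regress the observed score toward the mean by the unreliability: T̂ = 0.77·18.0 + 0.23·27.8 = 13.860 + 6.394 = 20.254.

20.25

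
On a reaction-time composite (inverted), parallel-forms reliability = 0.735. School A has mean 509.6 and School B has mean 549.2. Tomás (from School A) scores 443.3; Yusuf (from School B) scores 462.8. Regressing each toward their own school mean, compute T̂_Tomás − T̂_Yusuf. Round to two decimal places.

-24.83

T̂_Tomás = 0.735(443.3) + 0.265(509.6) = 460.8695
T̂_Yusuf = 0.735(462.8) + 0.265(549.2) = 485.6960
Difference = 460.8695 − 485.6960 = -24.8265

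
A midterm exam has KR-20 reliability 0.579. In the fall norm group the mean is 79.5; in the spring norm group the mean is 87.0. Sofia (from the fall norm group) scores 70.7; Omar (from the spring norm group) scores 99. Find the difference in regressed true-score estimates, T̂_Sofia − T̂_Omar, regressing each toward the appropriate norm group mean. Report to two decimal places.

-19.54

T̂_Sofia = 0.579(70.7) + 0.421(79.5) = 74.4048
T̂_Omar = 0.579(99) + 0.421(87.0) = 93.9480
Difference = 74.4048 − 93.9480 = -19.5432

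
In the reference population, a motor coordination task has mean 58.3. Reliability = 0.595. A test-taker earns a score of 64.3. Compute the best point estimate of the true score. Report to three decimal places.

T̂ = ρX + (1 − ρ)μ
  = 0.595 × 64.3 + 0.405 × 58.3
  = 38.2585 + 23.6115
  = 61.8700
  ≈ 61.870

61.870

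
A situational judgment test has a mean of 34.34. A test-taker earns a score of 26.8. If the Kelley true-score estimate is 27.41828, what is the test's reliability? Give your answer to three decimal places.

0.918

T̂ = ρX + (1 − ρ)μ  ⇒  T̂ − μ = ρ(X − μ)
ρ = (T̂ − μ)/(X − μ) = (27.41828 − 34.34) / (26.8 − 34.34) = -6.92172 / -7.54 = 0.91800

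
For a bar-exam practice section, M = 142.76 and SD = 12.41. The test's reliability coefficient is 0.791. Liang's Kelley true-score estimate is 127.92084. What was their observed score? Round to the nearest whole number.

T̂ = ρX + (1 − ρ)μ  ⇒  X = (T̂ − (1 − ρ)μ) / ρ
X = (127.92084 − 0.209 × 142.76) / 0.791 = (127.92084 − 29.83684) / 0.791 = 98.08400 / 0.791 = 124.00

124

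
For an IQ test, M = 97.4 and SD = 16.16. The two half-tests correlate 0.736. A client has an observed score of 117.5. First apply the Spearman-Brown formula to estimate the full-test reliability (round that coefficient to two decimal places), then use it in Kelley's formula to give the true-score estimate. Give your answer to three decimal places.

114.485

Spearman-Brown: ρ = 2r/(1 + r) = 2(0.736)/(1 + 0.736) = 1.4720/1.736 = 0.8479 → 0.85
T̂ = ρX + (1 − ρ)μ
  = 0.85 × 117.5 + 0.15 × 97.4
  = 99.875 + 14.610
  = 114.4850
  ≈ 114.485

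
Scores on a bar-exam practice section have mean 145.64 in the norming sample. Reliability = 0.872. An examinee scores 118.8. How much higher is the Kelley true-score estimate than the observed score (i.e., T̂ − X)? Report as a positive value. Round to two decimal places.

3.44

T̂ = ρX + (1 − ρ)μ
  = 0.872 × 118.8 + 0.128 × 145.64
  = 103.5936 + 18.64192
  = 122.2355
  ≈ 122.236
T̂ − X = 122.236 − 118.8 = 3.436 → 3.44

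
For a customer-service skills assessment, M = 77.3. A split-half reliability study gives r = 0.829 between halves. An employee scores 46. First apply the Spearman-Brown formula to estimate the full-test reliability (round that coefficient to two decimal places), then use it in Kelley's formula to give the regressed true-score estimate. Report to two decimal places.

48.82

Spearman-Brown: ρ = 2r/(1 + r) = 2(0.829)/(1 + 0.829) = 1.6580/1.829 = 0.9065 → 0.91
T̂ = ρX + (1 − ρ)μ
  = 0.91 × 46 + 0.09 × 77.3
  = 41.86 + 6.957
  = 48.817
  ≈ 48.82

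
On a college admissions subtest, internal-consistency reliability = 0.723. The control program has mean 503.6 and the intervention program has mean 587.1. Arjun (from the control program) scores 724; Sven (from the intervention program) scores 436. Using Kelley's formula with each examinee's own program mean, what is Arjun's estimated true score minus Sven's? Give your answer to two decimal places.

T̂_Arjun = 0.723(724) + 0.277(503.6) = 662.9492
T̂_Sven = 0.723(436) + 0.277(587.1) = 477.8547
Difference = 662.9492 − 477.8547 = 185.0945

185.09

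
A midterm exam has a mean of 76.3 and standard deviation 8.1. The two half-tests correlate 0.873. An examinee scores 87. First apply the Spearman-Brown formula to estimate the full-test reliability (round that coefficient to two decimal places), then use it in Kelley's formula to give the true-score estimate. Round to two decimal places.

Spearman-Brown: ρ = 2r/(1 + r) = 2(0.873)/(1 + 0.873) = 1.7460/1.873 = 0.9322 → 0.93
T̂ = 0.93(87) + 0.07(76.3) = 80.91 + 5.341 = 86.251 → 86.25

86.25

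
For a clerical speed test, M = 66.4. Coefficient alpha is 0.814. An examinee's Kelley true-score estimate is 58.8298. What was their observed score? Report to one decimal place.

T̂ = ρX + (1 − ρ)μ  ⇒  X = (T̂ − (1 − ρ)μ) / ρ
X = (58.8298 − 0.186 × 66.4) / 0.814 = (58.8298 − 12.3504) / 0.814 = 46.4794 / 0.814 = 57.100

57.1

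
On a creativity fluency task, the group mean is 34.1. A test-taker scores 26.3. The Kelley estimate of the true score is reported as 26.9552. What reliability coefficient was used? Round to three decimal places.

0.916

T̂ = ρX + (1 − ρ)μ  ⇒  T̂ − μ = ρ(X − μ)
ρ = (T̂ − μ)/(X − μ) = (26.9552 − 34.1) / (26.3 − 34.1) = -7.1448 / -7.8 = 0.91600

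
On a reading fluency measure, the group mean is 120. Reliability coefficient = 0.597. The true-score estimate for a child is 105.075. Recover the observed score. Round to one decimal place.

95.0

T̂ = ρX + (1 − ρ)μ  ⇒  X = (T̂ − (1 − ρ)μ) / ρ
X = (105.075 − 0.403 × 120) / 0.597 = (105.075 − 48.360) / 0.597 = 56.715 / 0.597 = 95.000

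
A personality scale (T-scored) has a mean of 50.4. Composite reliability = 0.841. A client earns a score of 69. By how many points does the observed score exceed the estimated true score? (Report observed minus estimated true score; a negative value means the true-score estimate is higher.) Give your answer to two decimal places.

T̂ = 0.841(69) + 0.159(50.4) = 58.029 + 8.0136 = 66.0426 → 66.043
X − T̂ = 69 − 66.043 = 2.957 → 2.96

2.96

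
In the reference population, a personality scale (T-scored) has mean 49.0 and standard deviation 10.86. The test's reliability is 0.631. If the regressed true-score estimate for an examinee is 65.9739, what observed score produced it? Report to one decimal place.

T̂ = ρX + (1 − ρ)μ  ⇒  X = (T̂ − (1 − ρ)μ) / ρ
X = (65.9739 − 0.369 × 49.0) / 0.631 = (65.9739 − 18.0810) / 0.631 = 47.8929 / 0.631 = 75.900

75.9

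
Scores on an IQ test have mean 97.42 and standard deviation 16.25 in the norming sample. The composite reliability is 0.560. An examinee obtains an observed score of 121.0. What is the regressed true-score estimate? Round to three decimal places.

110.625

Kelley's formula gives T̂ = 0.560·121.0 + 0.440·97.42 = 67.7600 + 42.86480 = 110.6248.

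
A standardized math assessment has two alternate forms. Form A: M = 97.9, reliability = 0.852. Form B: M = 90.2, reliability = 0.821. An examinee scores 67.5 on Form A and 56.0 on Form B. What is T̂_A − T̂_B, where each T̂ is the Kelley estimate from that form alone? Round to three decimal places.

T̂_A = 0.852(67.5) + 0.148(97.9) = 71.99920
T̂_B = 0.821(56.0) + 0.179(90.2) = 62.12180
T̂_A − T̂_B = 9.87740

9.877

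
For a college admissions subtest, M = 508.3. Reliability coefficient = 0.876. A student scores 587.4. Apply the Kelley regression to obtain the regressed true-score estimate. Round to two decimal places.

Regress the observed score toward the mean by the unreliability: T̂ = 0.876·587.4 + 0.124·508.3 = 514.5624 + 63.0292 = 577.592.

577.59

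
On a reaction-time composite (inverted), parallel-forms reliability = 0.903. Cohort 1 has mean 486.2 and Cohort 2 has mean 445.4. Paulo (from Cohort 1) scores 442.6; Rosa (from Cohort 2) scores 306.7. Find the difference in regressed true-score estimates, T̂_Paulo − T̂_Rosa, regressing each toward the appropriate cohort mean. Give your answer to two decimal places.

T̂_Paulo = 0.903(442.6) + 0.097(486.2) = 446.8292
T̂_Rosa = 0.903(306.7) + 0.097(445.4) = 320.1539
Difference = 446.8292 − 320.1539 = 126.6753

126.68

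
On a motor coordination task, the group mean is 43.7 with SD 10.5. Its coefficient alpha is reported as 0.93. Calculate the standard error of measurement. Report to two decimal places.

2.78

SEM = SD · √(1 − ρ) = 10.5 × √0.07 = 10.5 × 0.2646 = 2.778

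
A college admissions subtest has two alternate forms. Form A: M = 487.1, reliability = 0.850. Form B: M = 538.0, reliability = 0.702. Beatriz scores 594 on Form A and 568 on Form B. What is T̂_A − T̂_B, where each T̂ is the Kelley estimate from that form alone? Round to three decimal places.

T̂_A = 0.850(594) + 0.150(487.1) = 577.96500
T̂_B = 0.702(568) + 0.298(538.0) = 559.06000
T̂_A − T̂_B = 18.90500

18.905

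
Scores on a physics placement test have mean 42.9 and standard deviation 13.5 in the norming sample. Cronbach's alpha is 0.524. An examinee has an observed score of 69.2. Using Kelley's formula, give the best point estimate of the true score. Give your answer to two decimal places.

T̂ = ρX + (1 − ρ)μ
  = 0.524 × 69.2 + 0.476 × 42.9
  = 36.2608 + 20.4204
  = 56.681
  ≈ 56.68

56.68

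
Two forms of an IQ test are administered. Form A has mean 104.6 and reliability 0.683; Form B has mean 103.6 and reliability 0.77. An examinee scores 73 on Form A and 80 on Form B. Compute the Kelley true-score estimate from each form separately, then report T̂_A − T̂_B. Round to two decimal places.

T̂_A = 0.683(73) + 0.317(104.6) = 83.0172
T̂_B = 0.77(80) + 0.23(103.6) = 85.4280
T̂_A − T̂_B = -2.4108

-2.41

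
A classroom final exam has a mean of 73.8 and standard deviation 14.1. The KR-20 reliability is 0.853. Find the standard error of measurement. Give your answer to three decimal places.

SEM = SD · √(1 − ρ) = 14.1 × √0.147 = 14.1 × 0.3834 = 5.4060

5.406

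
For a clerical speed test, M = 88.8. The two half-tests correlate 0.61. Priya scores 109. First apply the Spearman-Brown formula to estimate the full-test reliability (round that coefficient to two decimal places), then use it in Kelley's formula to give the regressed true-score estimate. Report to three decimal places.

Spearman-Brown: ρ = 2r/(1 + r) = 2(0.61)/(1 + 0.61) = 1.220/1.61 = 0.7578 → 0.76
T̂ = 0.76(109) + 0.24(88.8) = 82.84 + 21.312 = 104.1520 → 104.152

104.152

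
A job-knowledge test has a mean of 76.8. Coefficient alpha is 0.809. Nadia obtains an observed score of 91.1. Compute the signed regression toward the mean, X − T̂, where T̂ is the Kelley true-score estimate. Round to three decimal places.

T̂ = 0.809(91.1) + 0.191(76.8) = 73.6999 + 14.6688 = 88.36870 → 88.3687
X − T̂ = 91.1 − 88.3687 = 2.7313 → 2.731

2.731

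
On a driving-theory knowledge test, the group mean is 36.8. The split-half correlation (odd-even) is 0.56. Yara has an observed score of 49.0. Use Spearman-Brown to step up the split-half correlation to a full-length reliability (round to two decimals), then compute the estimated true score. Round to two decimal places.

Spearman-Brown: ρ = 2r/(1 + r) = 2(0.56)/(1 + 0.56) = 1.120/1.56 = 0.7179 → 0.72
T̂ = ρX + (1 − ρ)μ
  = 0.72 × 49.0 + 0.28 × 36.8
  = 35.280 + 10.304
  = 45.584
  ≈ 45.58

45.58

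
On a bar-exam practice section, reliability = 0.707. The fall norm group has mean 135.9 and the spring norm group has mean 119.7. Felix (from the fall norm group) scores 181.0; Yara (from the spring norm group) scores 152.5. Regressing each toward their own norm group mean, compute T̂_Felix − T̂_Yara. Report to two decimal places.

T̂_Felix = 0.707(181.0) + 0.293(135.9) = 167.7857
T̂_Yara = 0.707(152.5) + 0.293(119.7) = 142.8896
Difference = 167.7857 − 142.8896 = 24.8961

24.90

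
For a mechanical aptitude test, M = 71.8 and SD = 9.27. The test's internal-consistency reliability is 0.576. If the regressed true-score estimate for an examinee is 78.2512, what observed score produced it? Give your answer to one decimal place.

83.0

T̂ = ρX + (1 − ρ)μ  ⇒  X = (T̂ − (1 − ρ)μ) / ρ
X = (78.2512 − 0.424 × 71.8) / 0.576 = (78.2512 − 30.4432) / 0.576 = 47.8080 / 0.576 = 83.000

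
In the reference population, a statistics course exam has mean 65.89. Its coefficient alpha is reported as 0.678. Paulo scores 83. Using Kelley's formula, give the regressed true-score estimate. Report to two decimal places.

77.49

T̂ = 0.678(83) + 0.322(65.89) = 56.274 + 21.21658 = 77.491 → 77.49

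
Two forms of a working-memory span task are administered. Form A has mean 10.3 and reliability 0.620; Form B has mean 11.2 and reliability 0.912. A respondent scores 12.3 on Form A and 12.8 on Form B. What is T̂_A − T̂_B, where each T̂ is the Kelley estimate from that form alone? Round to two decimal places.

-1.12

T̂_A = 0.620(12.3) + 0.380(10.3) = 11.5400
T̂_B = 0.912(12.8) + 0.088(11.2) = 12.6592
T̂_A − T̂_B = -1.1192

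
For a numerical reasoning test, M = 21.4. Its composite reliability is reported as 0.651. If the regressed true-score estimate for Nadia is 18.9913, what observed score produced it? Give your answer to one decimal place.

17.7

T̂ = ρX + (1 − ρ)μ  ⇒  X = (T̂ − (1 − ρ)μ) / ρ
X = (18.9913 − 0.349 × 21.4) / 0.651 = (18.9913 − 7.4686) / 0.651 = 11.5227 / 0.651 = 17.700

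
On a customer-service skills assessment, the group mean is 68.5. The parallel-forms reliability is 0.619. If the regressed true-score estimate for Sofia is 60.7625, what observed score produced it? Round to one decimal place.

56.0

T̂ = ρX + (1 − ρ)μ  ⇒  X = (T̂ − (1 − ρ)μ) / ρ
X = (60.7625 − 0.381 × 68.5) / 0.619 = (60.7625 − 26.0985) / 0.619 = 34.6640 / 0.619 = 56.000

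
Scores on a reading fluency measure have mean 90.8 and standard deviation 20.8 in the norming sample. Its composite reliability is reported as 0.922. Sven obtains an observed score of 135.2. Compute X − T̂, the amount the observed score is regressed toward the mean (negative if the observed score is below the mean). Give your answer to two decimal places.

T̂ = ρX + (1 − ρ)μ
  = 0.922 × 135.2 + 0.078 × 90.8
  = 124.6544 + 7.0824
  = 131.7368
  ≈ 131.737
X − T̂ = 135.2 − 131.737 = 3.463 → 3.46

3.46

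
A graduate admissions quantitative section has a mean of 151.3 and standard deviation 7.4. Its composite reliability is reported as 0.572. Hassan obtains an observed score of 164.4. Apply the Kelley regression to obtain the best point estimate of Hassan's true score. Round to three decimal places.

158.793

T̂ = 0.572(164.4) + 0.428(151.3) = 94.0368 + 64.7564 = 158.7932 → 158.793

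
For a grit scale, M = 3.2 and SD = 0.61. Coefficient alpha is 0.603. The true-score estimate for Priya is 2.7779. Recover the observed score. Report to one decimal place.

2.5

T̂ = ρX + (1 − ρ)μ  ⇒  X = (T̂ − (1 − ρ)μ) / ρ
X = (2.7779 − 0.397 × 3.2) / 0.603 = (2.7779 − 1.2704) / 0.603 = 1.5075 / 0.603 = 2.500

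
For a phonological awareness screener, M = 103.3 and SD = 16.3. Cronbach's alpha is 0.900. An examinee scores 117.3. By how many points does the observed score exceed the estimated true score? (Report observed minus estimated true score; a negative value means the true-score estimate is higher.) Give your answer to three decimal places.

1.400

T̂ = ρX + (1 − ρ)μ
  = 0.900 × 117.3 + 0.100 × 103.3
  = 105.5700 + 10.3300
  = 115.90000
  ≈ 115.9000
X − T̂ = 117.3 − 115.9000 = 1.4000 → 1.400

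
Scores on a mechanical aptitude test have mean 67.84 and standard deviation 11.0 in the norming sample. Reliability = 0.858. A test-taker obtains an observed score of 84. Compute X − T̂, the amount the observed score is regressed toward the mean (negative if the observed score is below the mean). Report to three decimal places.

T̂ = ρX + (1 − ρ)μ
  = 0.858 × 84 + 0.142 × 67.84
  = 72.072 + 9.63328
  = 81.70528
  ≈ 81.7053
X − T̂ = 84 − 81.7053 = 2.2947 → 2.295

2.295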